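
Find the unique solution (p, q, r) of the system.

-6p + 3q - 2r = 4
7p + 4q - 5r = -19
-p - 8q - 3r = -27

Forward elimination on [A|b]:
R2 <- R2 - (-7/6)*R1:  [     0   15/2  -22/3  -43/3 ]
R3 <- R3 - (1/6)*R1:  [     0  -17/2   -8/3  -83/3 ]
R3 <- R3 - (-17/15)*R2:  [        0         0   -494/45  -1976/45 ]
Row echelon form:
[ -6     3       -2  |         4 ]
[  0  15/2    -22/3  |     -43/3 ]
[  0     0  -494/45  |  -1976/45 ]
Back-substitution:
r = (-1976/45) / (-494/45) = 4
q = (-43/3 - (-22/3)*(4)) / (15/2) = 2
p = (4 - (3)*(2) - (-2)*(4)) / -6 = -1

(-1, 2, 4)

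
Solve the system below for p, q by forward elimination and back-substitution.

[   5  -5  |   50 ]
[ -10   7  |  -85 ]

Forward elimination on [A|b]:
R2 <- R2 - (-2)*R1:  [  0  -3  15 ]
Row echelon form:
[ 5  -5  |  50 ]
[ 0  -3  |  15 ]
Back-substitution:
q = (15) / -3 = -5
p = (50 - (-5)*(-5)) / 5 = 5

(5, -5)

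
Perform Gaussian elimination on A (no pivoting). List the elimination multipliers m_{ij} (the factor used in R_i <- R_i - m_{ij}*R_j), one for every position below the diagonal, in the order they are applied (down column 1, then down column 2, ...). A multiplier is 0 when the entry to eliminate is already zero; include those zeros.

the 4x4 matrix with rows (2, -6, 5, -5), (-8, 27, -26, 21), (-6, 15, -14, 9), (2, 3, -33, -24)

Forward elimination:
R2 <- R2 - (-4)*R1:  [  0   3  -6   1 ]
R3 <- R3 - (-3)*R1:  [  0  -3   1  -6 ]
R4 <- R4 - (1)*R1:  [   0    9  -38  -19 ]
R3 <- R3 - (-1)*R2:  [  0   0  -5  -5 ]
R4 <- R4 - (3)*R2:  [   0    0  -20  -22 ]
R4 <- R4 - (4)*R3:  [  0   0   0  -2 ]
Multipliers (in order of application): m_{21} = -4, m_{31} = -3, m_{41} = 1, m_{32} = -1, m_{42} = 3, m_{43} = 4

multipliers: -4, -3, 1, -1, 3, 4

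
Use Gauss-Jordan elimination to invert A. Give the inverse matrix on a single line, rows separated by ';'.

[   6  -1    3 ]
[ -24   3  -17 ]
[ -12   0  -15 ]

Gauss-Jordan on [A | I]:
R1 <- (1/6)*R1:  [    1  -1/6   1/2  |   1/6     0     0 ]
R2 <- R2 - (-24)*R1:  [  0  -1  -5  |   4   1   0 ]
R3 <- R3 - (-12)*R1:  [  0  -2  -9  |   2   0   1 ]
R2 <- (1/-1)*R2:  [  0   1   5  |  -4  -1   0 ]
R1 <- R1 - (-1/6)*R2:  [    1     0   4/3  |  -1/2  -1/6     0 ]
R3 <- R3 - (-2)*R2:  [  0   0   1  |  -6  -2   1 ]
R1 <- R1 - (4/3)*R3:  [    1     0     0  |  15/2   5/2  -4/3 ]
R2 <- R2 - (5)*R3:  [  0   1   0  |  26   9  -5 ]
Right block of [I | A^{-1}] is the inverse:
[ 15/2  5/2  -4/3 ]
[   26    9    -5 ]
[   -6   -2     1 ]

inverse = [15/2 5/2 -4/3; 26 9 -5; -6 -2 1]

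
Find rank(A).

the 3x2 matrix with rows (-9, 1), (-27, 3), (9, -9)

Row reduction:
R2 <- R2 - (3)*R1:  [ 0  0 ]
R3 <- R3 - (-1)*R1:  [  0  -8 ]
R2 <-> R3   (pivot in column 2 was zero)
[ -9   1 ]
[  0  -8 ]
[  0   0 ]
Row echelon form:
[ -9   1 ]
[  0  -8 ]
[  0   0 ]
Nonzero rows / pivot columns: 2

rank(A) = 2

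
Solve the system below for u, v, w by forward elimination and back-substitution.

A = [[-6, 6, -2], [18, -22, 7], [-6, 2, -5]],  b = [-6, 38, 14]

Forward elimination on [A|b]:
R2 <- R2 - (-3)*R1:  [  0  -4   1  20 ]
R3 <- R3 - (1)*R1:  [  0  -4  -3  20 ]
R3 <- R3 - (1)*R2:  [  0   0  -4   0 ]
Row echelon form:
[ -6   6  -2  |  -6 ]
[  0  -4   1  |  20 ]
[  0   0  -4  |   0 ]
Back-substitution:
w = (0) / -4 = 0
v = (20 - (1)*(0)) / -4 = -5
u = (-6 - (6)*(-5) - (-2)*(0)) / -6 = -4

(-4, -5, 0)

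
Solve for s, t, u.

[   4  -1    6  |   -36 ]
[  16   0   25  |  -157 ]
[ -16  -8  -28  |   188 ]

Forward elimination on [A|b]:
R2 <- R2 - (4)*R1:  [   0    4    1  -13 ]
R3 <- R3 - (-4)*R1:  [   0  -12   -4   44 ]
R3 <- R3 - (-3)*R2:  [  0   0  -1   5 ]
Row echelon form:
[ 4  -1   6  |  -36 ]
[ 0   4   1  |  -13 ]
[ 0   0  -1  |    5 ]
Back-substitution:
u = (5) / -1 = -5
t = (-13 - (1)*(-5)) / 4 = -2
s = (-36 - (-1)*(-2) - (6)*(-5)) / 4 = -2

(-2, -2, -5)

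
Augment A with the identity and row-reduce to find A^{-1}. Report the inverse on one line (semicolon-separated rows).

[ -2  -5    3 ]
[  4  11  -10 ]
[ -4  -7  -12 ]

inverse = [-101/6 -27/4 17/12; 22/3 3 -2/3; 4/3 1/2 -1/6]

Gauss-Jordan on [A | I]:
R1 <- (1/-2)*R1:  [    1   5/2  -3/2  |  -1/2     0     0 ]
R2 <- R2 - (4)*R1:  [  0   1  -4  |   2   1   0 ]
R3 <- R3 - (-4)*R1:  [   0    3  -18  |   -2    0    1 ]
R1 <- R1 - (5/2)*R2:  [     1      0   17/2  |  -11/2   -5/2      0 ]
R3 <- R3 - (3)*R2:  [  0   0  -6  |  -8  -3   1 ]
R3 <- (1/-6)*R3:  [    0     0     1  |   4/3   1/2  -1/6 ]
R1 <- R1 - (17/2)*R3:  [      1       0       0  |  -101/6   -27/4   17/12 ]
R2 <- R2 - (-4)*R3:  [    0     1     0  |  22/3     3  -2/3 ]
Right block of [I | A^{-1}] is the inverse:
[ -101/6  -27/4  17/12 ]
[   22/3      3   -2/3 ]
[    4/3    1/2   -1/6 ]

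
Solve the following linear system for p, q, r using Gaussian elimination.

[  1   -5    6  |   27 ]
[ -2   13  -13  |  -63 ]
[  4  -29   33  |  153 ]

Forward elimination on [A|b]:
R2 <- R2 - (-2)*R1:  [  0   3  -1  -9 ]
R3 <- R3 - (4)*R1:  [  0  -9   9  45 ]
R3 <- R3 - (-3)*R2:  [  0   0   6  18 ]
Row echelon form:
[ 1  -5   6  |  27 ]
[ 0   3  -1  |  -9 ]
[ 0   0   6  |  18 ]
Back-substitution:
r = (18) / 6 = 3
q = (-9 - (-1)*(3)) / 3 = -2
p = (27 - (-5)*(-2) - (6)*(3)) / 1 = -1

(-1, -2, 3)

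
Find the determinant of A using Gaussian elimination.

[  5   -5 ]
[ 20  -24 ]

Forward elimination:
R2 <- R2 - (4)*R1:  [  0  -4 ]
Upper-triangular form:
[ 5  -5 ]
[ 0  -4 ]
det(A) = (-1)^0 * (5) * (-4) = -20  (0 row swaps -> sign +1)

det(A) = -20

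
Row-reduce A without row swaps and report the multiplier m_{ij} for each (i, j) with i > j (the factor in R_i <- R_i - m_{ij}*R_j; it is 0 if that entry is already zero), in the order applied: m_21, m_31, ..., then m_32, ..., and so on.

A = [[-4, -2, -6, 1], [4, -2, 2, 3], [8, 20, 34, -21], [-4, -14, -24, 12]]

Forward elimination:
R2 <- R2 - (-1)*R1:  [  0  -4  -4   4 ]
R3 <- R3 - (-2)*R1:  [   0   16   22  -19 ]
R4 <- R4 - (1)*R1:  [   0  -12  -18   11 ]
R3 <- R3 - (-4)*R2:  [  0   0   6  -3 ]
R4 <- R4 - (3)*R2:  [  0   0  -6  -1 ]
R4 <- R4 - (-1)*R3:  [  0   0   0  -4 ]
Multipliers (in order of application): m_{21} = -1, m_{31} = -2, m_{41} = 1, m_{32} = -4, m_{42} = 3, m_{43} = -1

multipliers: -1, -2, 1, -4, 3, -1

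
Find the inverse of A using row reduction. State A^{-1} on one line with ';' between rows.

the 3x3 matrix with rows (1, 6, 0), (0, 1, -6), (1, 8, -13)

Gauss-Jordan on [A | I]:
R3 <- R3 - (1)*R1:  [   0    2  -13  |   -1    0    1 ]
R1 <- R1 - (6)*R2:  [  1   0  36  |   1  -6   0 ]
R3 <- R3 - (2)*R2:  [  0   0  -1  |  -1  -2   1 ]
R3 <- (1/-1)*R3:  [  0   0   1  |   1   2  -1 ]
R1 <- R1 - (36)*R3:  [   1    0    0  |  -35  -78   36 ]
R2 <- R2 - (-6)*R3:  [  0   1   0  |   6  13  -6 ]
Right block of [I | A^{-1}] is the inverse:
[ -35  -78  36 ]
[   6   13  -6 ]
[   1    2  -1 ]

inverse = [-35 -78 36; 6 13 -6; 1 2 -1]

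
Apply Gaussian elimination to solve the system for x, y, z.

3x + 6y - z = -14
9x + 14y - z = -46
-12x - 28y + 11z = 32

(-4, -1, -4)

Forward elimination on [A|b]:
R2 <- R2 - (3)*R1:  [  0  -4   2  -4 ]
R3 <- R3 - (-4)*R1:  [   0   -4    7  -24 ]
R3 <- R3 - (1)*R2:  [   0    0    5  -20 ]
Row echelon form:
[ 3   6  -1  |  -14 ]
[ 0  -4   2  |   -4 ]
[ 0   0   5  |  -20 ]
Back-substitution:
z = (-20) / 5 = -4
y = (-4 - (2)*(-4)) / -4 = -1
x = (-14 - (6)*(-1) - (-1)*(-4)) / 3 = -4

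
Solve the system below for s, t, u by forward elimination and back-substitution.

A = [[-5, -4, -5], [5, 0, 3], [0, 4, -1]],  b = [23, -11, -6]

Forward elimination on [A|b]:
R2 <- R2 - (-1)*R1:  [  0  -4  -2  12 ]
R3 <- R3 - (-1)*R2:  [  0   0  -3   6 ]
Row echelon form:
[ -5  -4  -5  |  23 ]
[  0  -4  -2  |  12 ]
[  0   0  -3  |   6 ]
Back-substitution:
u = (6) / -3 = -2
t = (12 - (-2)*(-2)) / -4 = -2
s = (23 - (-4)*(-2) - (-5)*(-2)) / -5 = -1

(-1, -2, -2)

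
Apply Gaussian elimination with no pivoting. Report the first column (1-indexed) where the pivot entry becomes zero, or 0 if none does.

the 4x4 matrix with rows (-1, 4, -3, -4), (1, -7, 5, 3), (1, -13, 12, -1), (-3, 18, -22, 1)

first zero-pivot column = 0

Naive forward elimination:
R2 <- R2 - (-1)*R1:  [  0  -3   2  -1 ]
R3 <- R3 - (-1)*R1:  [  0  -9   9  -5 ]
R4 <- R4 - (3)*R1:  [   0    6  -13   13 ]
R3 <- R3 - (3)*R2:  [  0   0   3  -2 ]
R4 <- R4 - (-2)*R2:  [  0   0  -9  11 ]
R4 <- R4 - (-3)*R3:  [ 0  0  0  5 ]
All pivots nonzero; naive elimination completes without hitting a zero pivot.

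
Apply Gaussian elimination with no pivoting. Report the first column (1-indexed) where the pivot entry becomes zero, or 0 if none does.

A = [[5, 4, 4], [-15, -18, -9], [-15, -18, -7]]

Naive forward elimination:
R2 <- R2 - (-3)*R1:  [  0  -6   3 ]
R3 <- R3 - (-3)*R1:  [  0  -6   5 ]
R3 <- R3 - (1)*R2:  [ 0  0  2 ]
All pivots nonzero; naive elimination completes without hitting a zero pivot.

first zero-pivot column = 0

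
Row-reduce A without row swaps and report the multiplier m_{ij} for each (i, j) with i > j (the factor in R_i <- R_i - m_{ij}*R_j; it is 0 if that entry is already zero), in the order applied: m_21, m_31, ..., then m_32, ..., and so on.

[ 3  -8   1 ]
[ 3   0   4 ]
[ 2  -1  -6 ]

multipliers: 1, 2/3, 13/24

Forward elimination:
R2 <- R2 - (1)*R1:  [ 0  8  3 ]
R3 <- R3 - (2/3)*R1:  [     0   13/3  -20/3 ]
R3 <- R3 - (13/24)*R2:  [       0        0  -199/24 ]
Multipliers (in order of application): m_{21} = 1, m_{31} = 2/3, m_{32} = 13/24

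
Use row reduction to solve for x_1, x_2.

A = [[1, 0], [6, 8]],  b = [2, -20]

Forward elimination on [A|b]:
R2 <- R2 - (6)*R1:  [   0    8  -32 ]
Row echelon form:
[ 1  0  |    2 ]
[ 0  8  |  -32 ]
Back-substitution:
x_2 = (-32) / 8 = -4
x_1 = (2) / 1 = 2

(2, -4)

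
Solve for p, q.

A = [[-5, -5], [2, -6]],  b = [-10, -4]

Forward elimination on [A|b]:
R2 <- R2 - (-2/5)*R1:  [  0  -8  -8 ]
Row echelon form:
[ -5  -5  |  -10 ]
[  0  -8  |   -8 ]
Back-substitution:
q = (-8) / -8 = 1
p = (-10 - (-5)*(1)) / -5 = 1

(1, 1)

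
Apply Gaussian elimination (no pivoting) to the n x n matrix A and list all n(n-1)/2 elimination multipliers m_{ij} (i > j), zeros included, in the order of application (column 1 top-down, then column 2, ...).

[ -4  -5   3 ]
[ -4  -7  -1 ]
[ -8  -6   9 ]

multipliers: 1, 2, -2

Forward elimination:
R2 <- R2 - (1)*R1:  [  0  -2  -4 ]
R3 <- R3 - (2)*R1:  [ 0  4  3 ]
R3 <- R3 - (-2)*R2:  [  0   0  -5 ]
Multipliers (in order of application): m_{21} = 1, m_{31} = 2, m_{32} = -2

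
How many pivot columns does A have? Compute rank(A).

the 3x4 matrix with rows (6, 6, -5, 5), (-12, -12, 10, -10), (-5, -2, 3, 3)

Row reduction:
R2 <- R2 - (-2)*R1:  [ 0  0  0  0 ]
R3 <- R3 - (-5/6)*R1:  [    0     3  -7/6  43/6 ]
R2 <-> R3   (pivot in column 2 was zero)
[ 6  6    -5     5 ]
[ 0  3  -7/6  43/6 ]
[ 0  0     0     0 ]
Row echelon form:
[ 6  6    -5     5 ]
[ 0  3  -7/6  43/6 ]
[ 0  0     0     0 ]
Nonzero rows / pivot columns: 2

rank(A) = 2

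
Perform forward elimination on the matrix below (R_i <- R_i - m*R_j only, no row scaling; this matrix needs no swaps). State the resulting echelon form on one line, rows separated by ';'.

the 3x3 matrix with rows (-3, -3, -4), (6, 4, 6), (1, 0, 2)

REF = [-3 -3 -4; 0 -2 -2; 0 0 5/3]

Forward elimination:
R2 <- R2 - (-2)*R1:  [  0  -2  -2 ]
R3 <- R3 - (-1/3)*R1:  [   0   -1  2/3 ]
R3 <- R3 - (1/2)*R2:  [   0    0  5/3 ]
Row echelon form:
[ -3  -3   -4 ]
[  0  -2   -2 ]
[  0   0  5/3 ]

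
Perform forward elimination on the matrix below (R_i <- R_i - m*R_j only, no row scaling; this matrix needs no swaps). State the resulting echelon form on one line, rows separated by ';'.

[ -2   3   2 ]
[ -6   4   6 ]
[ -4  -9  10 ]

REF = [-2 3 2; 0 -5 0; 0 0 6]

Forward elimination:
R2 <- R2 - (3)*R1:  [  0  -5   0 ]
R3 <- R3 - (2)*R1:  [   0  -15    6 ]
R3 <- R3 - (3)*R2:  [ 0  0  6 ]
Row echelon form:
[ -2   3  2 ]
[  0  -5  0 ]
[  0   0  6 ]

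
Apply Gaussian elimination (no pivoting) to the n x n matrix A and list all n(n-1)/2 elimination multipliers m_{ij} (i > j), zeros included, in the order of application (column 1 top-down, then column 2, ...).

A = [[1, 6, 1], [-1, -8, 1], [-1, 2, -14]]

multipliers: -1, -1, -4

Forward elimination:
R2 <- R2 - (-1)*R1:  [  0  -2   2 ]
R3 <- R3 - (-1)*R1:  [   0    8  -13 ]
R3 <- R3 - (-4)*R2:  [  0   0  -5 ]
Multipliers (in order of application): m_{21} = -1, m_{31} = -1, m_{32} = -4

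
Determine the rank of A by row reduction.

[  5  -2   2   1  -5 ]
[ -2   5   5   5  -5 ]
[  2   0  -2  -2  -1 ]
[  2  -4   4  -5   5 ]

rank(A) = 4

Row reduction:
R2 <- R2 - (-2/5)*R1:  [    0  21/5  29/5  27/5    -7 ]
R3 <- R3 - (2/5)*R1:  [     0    4/5  -14/5  -12/5      1 ]
R4 <- R4 - (2/5)*R1:  [     0  -16/5   16/5  -27/5      7 ]
R3 <- R3 - (4/21)*R2:  [      0       0  -82/21   -24/7     7/3 ]
R4 <- R4 - (-16/21)*R2:  [      0       0  160/21    -9/7     5/3 ]
R4 <- R4 - (-80/41)*R3:  [       0        0        0  -327/41   255/41 ]
Row echelon form:
[ 5    -2       2        1      -5 ]
[ 0  21/5    29/5     27/5      -7 ]
[ 0     0  -82/21    -24/7     7/3 ]
[ 0     0       0  -327/41  255/41 ]
Nonzero rows / pivot columns: 4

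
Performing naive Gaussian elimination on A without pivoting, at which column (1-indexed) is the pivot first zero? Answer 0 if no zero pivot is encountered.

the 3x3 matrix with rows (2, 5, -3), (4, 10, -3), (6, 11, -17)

Naive forward elimination:
R2 <- R2 - (2)*R1:  [ 0  0  3 ]
R3 <- R3 - (3)*R1:  [  0  -4  -8 ]
Matrix at this point:
[ 2   5  -3 ]
[ 0   0   3 ]
[ 0  -4  -8 ]
Pivot entry (2,2) is zero but row 3 has -4 in column 2 -> naive elimination stops; a row interchange (e.g. R2 <-> R3) would be required here.

first zero-pivot column = 2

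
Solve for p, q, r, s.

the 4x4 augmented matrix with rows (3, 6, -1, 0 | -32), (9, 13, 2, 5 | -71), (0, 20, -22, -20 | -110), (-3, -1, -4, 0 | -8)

(-3, -3, 5, -3)

Forward elimination on [A|b]:
R2 <- R2 - (3)*R1:  [  0  -5   5   5  25 ]
R4 <- R4 - (-1)*R1:  [   0    5   -5    0  -40 ]
R3 <- R3 - (-4)*R2:  [   0    0   -2    0  -10 ]
R4 <- R4 - (-1)*R2:  [   0    0    0    5  -15 ]
Row echelon form:
[ 3   6  -1  0  |  -32 ]
[ 0  -5   5  5  |   25 ]
[ 0   0  -2  0  |  -10 ]
[ 0   0   0  5  |  -15 ]
Back-substitution:
s = (-15) / 5 = -3
r = (-10) / -2 = 5
q = (25 - (5)*(5) - (5)*(-3)) / -5 = -3
p = (-32 - (6)*(-3) - (-1)*(5)) / 3 = -3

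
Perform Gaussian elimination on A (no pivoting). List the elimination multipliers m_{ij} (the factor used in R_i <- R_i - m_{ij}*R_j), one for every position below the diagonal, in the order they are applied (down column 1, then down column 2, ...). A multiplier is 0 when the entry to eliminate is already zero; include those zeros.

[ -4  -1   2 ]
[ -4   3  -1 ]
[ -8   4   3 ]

Forward elimination:
R2 <- R2 - (1)*R1:  [  0   4  -3 ]
R3 <- R3 - (2)*R1:  [  0   6  -1 ]
R3 <- R3 - (3/2)*R2:  [   0    0  7/2 ]
Multipliers (in order of application): m_{21} = 1, m_{31} = 2, m_{32} = 3/2

multipliers: 1, 2, 3/2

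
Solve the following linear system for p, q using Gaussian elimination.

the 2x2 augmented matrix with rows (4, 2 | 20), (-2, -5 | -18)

(4, 2)

Forward elimination on [A|b]:
R2 <- R2 - (-1/2)*R1:  [  0  -4  -8 ]
Row echelon form:
[ 4   2  |  20 ]
[ 0  -4  |  -8 ]
Back-substitution:
q = (-8) / -4 = 2
p = (20 - (2)*(2)) / 4 = 4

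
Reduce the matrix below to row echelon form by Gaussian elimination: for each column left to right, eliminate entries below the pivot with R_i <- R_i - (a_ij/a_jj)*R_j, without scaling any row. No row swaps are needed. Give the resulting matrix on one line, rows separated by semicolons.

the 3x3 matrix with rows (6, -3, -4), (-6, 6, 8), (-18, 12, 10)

Forward elimination:
R2 <- R2 - (-1)*R1:  [ 0  3  4 ]
R3 <- R3 - (-3)*R1:  [  0   3  -2 ]
R3 <- R3 - (1)*R2:  [  0   0  -6 ]
Row echelon form:
[ 6  -3  -4 ]
[ 0   3   4 ]
[ 0   0  -6 ]

REF = [6 -3 -4; 0 3 4; 0 0 -6]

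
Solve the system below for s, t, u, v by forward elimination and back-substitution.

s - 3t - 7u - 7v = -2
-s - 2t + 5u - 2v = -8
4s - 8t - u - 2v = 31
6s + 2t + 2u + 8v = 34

(3, -3, -1, 3)

Forward elimination on [A|b]:
R2 <- R2 - (-1)*R1:  [   0   -5   -2   -9  -10 ]
R3 <- R3 - (4)*R1:  [  0   4  27  26  39 ]
R4 <- R4 - (6)*R1:  [  0  20  44  50  46 ]
R3 <- R3 - (-4/5)*R2:  [     0      0  127/5   94/5     31 ]
R4 <- R4 - (-4)*R2:  [  0   0  36  14   6 ]
R4 <- R4 - (180/127)*R3:  [         0          0          0  -1606/127  -4818/127 ]
Row echelon form:
[ 1  -3     -7         -7  |         -2 ]
[ 0  -5     -2         -9  |        -10 ]
[ 0   0  127/5       94/5  |         31 ]
[ 0   0      0  -1606/127  |  -4818/127 ]
Back-substitution:
v = (-4818/127) / (-1606/127) = 3
u = (31 - (94/5)*(3)) / (127/5) = -1
t = (-10 - (-2)*(-1) - (-9)*(3)) / -5 = -3
s = (-2 - (-3)*(-3) - (-7)*(-1) - (-7)*(3)) / 1 = 3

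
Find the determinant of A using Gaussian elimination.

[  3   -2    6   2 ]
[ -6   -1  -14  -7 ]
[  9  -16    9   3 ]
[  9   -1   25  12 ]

det(A) = 450

Forward elimination:
R2 <- R2 - (-2)*R1:  [  0  -5  -2  -3 ]
R3 <- R3 - (3)*R1:  [   0  -10   -9   -3 ]
R4 <- R4 - (3)*R1:  [ 0  5  7  6 ]
R3 <- R3 - (2)*R2:  [  0   0  -5   3 ]
R4 <- R4 - (-1)*R2:  [ 0  0  5  3 ]
R4 <- R4 - (-1)*R3:  [ 0  0  0  6 ]
Upper-triangular form:
[ 3  -2   6   2 ]
[ 0  -5  -2  -3 ]
[ 0   0  -5   3 ]
[ 0   0   0   6 ]
det(A) = (-1)^0 * (3) * (-5) * (-5) * (6) = 450  (0 row swaps -> sign +1)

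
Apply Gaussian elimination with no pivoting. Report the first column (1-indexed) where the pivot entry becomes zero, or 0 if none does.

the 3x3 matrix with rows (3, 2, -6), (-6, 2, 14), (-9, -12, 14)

Naive forward elimination:
R2 <- R2 - (-2)*R1:  [ 0  6  2 ]
R3 <- R3 - (-3)*R1:  [  0  -6  -4 ]
R3 <- R3 - (-1)*R2:  [  0   0  -2 ]
All pivots nonzero; naive elimination completes without hitting a zero pivot.

first zero-pivot column = 0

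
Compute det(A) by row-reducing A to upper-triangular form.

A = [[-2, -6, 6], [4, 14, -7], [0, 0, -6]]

Forward elimination:
R2 <- R2 - (-2)*R1:  [ 0  2  5 ]
Upper-triangular form:
[ -2  -6   6 ]
[  0   2   5 ]
[  0   0  -6 ]
det(A) = (-1)^0 * (-2) * (2) * (-6) = 24  (0 row swaps -> sign +1)

det(A) = 24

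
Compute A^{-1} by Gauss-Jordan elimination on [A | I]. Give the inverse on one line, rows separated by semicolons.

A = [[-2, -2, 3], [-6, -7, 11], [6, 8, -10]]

inverse = [-3 2/3 -1/6; 1 1/3 2/3; -1 2/3 1/3]

Gauss-Jordan on [A | I]:
R1 <- (1/-2)*R1:  [    1     1  -3/2  |  -1/2     0     0 ]
R2 <- R2 - (-6)*R1:  [  0  -1   2  |  -3   1   0 ]
R3 <- R3 - (6)*R1:  [  0   2  -1  |   3   0   1 ]
R2 <- (1/-1)*R2:  [  0   1  -2  |   3  -1   0 ]
R1 <- R1 - (1)*R2:  [    1     0   1/2  |  -7/2     1     0 ]
R3 <- R3 - (2)*R2:  [  0   0   3  |  -3   2   1 ]
R3 <- (1/3)*R3:  [   0    0    1  |   -1  2/3  1/3 ]
R1 <- R1 - (1/2)*R3:  [    1     0     0  |    -3   2/3  -1/6 ]
R2 <- R2 - (-2)*R3:  [   0    1    0  |    1  1/3  2/3 ]
Right block of [I | A^{-1}] is the inverse:
[ -3  2/3  -1/6 ]
[  1  1/3   2/3 ]
[ -1  2/3   1/3 ]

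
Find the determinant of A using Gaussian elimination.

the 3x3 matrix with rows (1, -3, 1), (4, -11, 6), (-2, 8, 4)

Forward elimination:
R2 <- R2 - (4)*R1:  [ 0  1  2 ]
R3 <- R3 - (-2)*R1:  [ 0  2  6 ]
R3 <- R3 - (2)*R2:  [ 0  0  2 ]
Upper-triangular form:
[ 1  -3  1 ]
[ 0   1  2 ]
[ 0   0  2 ]
det(A) = (-1)^0 * (1) * (1) * (2) = 2  (0 row swaps -> sign +1)

det(A) = 2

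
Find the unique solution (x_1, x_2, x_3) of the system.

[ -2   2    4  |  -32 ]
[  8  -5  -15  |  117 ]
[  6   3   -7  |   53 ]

(4, -2, -5)

Forward elimination on [A|b]:
R2 <- R2 - (-4)*R1:  [   0    3    1  -11 ]
R3 <- R3 - (-3)*R1:  [   0    9    5  -43 ]
R3 <- R3 - (3)*R2:  [   0    0    2  -10 ]
Row echelon form:
[ -2  2  4  |  -32 ]
[  0  3  1  |  -11 ]
[  0  0  2  |  -10 ]
Back-substitution:
x_3 = (-10) / 2 = -5
x_2 = (-11 - (1)*(-5)) / 3 = -2
x_1 = (-32 - (2)*(-2) - (4)*(-5)) / -2 = 4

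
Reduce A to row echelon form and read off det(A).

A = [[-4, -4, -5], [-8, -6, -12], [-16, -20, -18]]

det(A) = 16

Forward elimination:
R2 <- R2 - (2)*R1:  [  0   2  -2 ]
R3 <- R3 - (4)*R1:  [  0  -4   2 ]
R3 <- R3 - (-2)*R2:  [  0   0  -2 ]
Upper-triangular form:
[ -4  -4  -5 ]
[  0   2  -2 ]
[  0   0  -2 ]
det(A) = (-1)^0 * (-4) * (2) * (-2) = 16  (0 row swaps -> sign +1)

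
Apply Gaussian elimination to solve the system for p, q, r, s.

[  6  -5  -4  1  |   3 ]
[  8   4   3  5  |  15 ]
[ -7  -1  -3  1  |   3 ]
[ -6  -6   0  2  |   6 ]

Forward elimination on [A|b]:
R2 <- R2 - (4/3)*R1:  [    0  32/3  25/3  11/3    11 ]
R3 <- R3 - (-7/6)*R1:  [     0  -41/6  -23/3   13/6   13/2 ]
R4 <- R4 - (-1)*R1:  [   0  -11   -4    3    9 ]
R3 <- R3 - (-41/64)*R2:  [       0        0  -149/64   289/64   867/64 ]
R4 <- R4 - (-33/32)*R2:  [      0       0  147/32  217/32  651/32 ]
R4 <- R4 - (-294/149)*R3:  [        0         0         0  2338/149  7014/149 ]
Row echelon form:
[ 6    -5       -4         1  |         3 ]
[ 0  32/3     25/3      11/3  |        11 ]
[ 0     0  -149/64    289/64  |    867/64 ]
[ 0     0        0  2338/149  |  7014/149 ]
Back-substitution:
s = (7014/149) / (2338/149) = 3
r = (867/64 - (289/64)*(3)) / (-149/64) = 0
q = (11 - (25/3)*(0) - (11/3)*(3)) / (32/3) = 0
p = (3 - (-5)*(0) - (-4)*(0) - (1)*(3)) / 6 = 0

(0, 0, 0, 3)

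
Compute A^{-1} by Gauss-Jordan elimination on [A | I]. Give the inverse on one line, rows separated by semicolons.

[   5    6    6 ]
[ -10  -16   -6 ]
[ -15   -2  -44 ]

Gauss-Jordan on [A | I]:
R1 <- (1/5)*R1:  [   1  6/5  6/5  |  1/5    0    0 ]
R2 <- R2 - (-10)*R1:  [  0  -4   6  |   2   1   0 ]
R3 <- R3 - (-15)*R1:  [   0   16  -26  |    3    0    1 ]
R2 <- (1/-4)*R2:  [    0     1  -3/2  |  -1/2  -1/4     0 ]
R1 <- R1 - (6/5)*R2:  [    1     0     3  |   4/5  3/10     0 ]
R3 <- R3 - (16)*R2:  [  0   0  -2  |  11   4   1 ]
R3 <- (1/-2)*R3:  [     0      0      1  |  -11/2     -2   -1/2 ]
R1 <- R1 - (3)*R3:  [      1       0       0  |  173/10   63/10     3/2 ]
R2 <- R2 - (-3/2)*R3:  [     0      1      0  |  -35/4  -13/4   -3/4 ]
Right block of [I | A^{-1}] is the inverse:
[ 173/10  63/10   3/2 ]
[  -35/4  -13/4  -3/4 ]
[  -11/2     -2  -1/2 ]

inverse = [173/10 63/10 3/2; -35/4 -13/4 -3/4; -11/2 -2 -1/2]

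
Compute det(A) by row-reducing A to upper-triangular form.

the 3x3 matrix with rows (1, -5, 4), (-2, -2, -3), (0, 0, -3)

det(A) = 36

Forward elimination:
R2 <- R2 - (-2)*R1:  [   0  -12    5 ]
Upper-triangular form:
[ 1   -5   4 ]
[ 0  -12   5 ]
[ 0    0  -3 ]
det(A) = (-1)^0 * (1) * (-12) * (-3) = 36  (0 row swaps -> sign +1)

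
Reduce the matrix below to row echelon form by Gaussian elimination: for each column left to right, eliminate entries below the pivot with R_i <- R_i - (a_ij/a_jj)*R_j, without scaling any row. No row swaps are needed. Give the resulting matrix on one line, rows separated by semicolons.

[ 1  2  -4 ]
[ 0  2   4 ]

REF = [1 2 -4; 0 2 4]

Forward elimination:
Row echelon form:
[ 1  2  -4 ]
[ 0  2   4 ]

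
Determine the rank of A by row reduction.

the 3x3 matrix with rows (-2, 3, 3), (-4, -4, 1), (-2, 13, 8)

Row reduction:
R2 <- R2 - (2)*R1:  [   0  -10   -5 ]
R3 <- R3 - (1)*R1:  [  0  10   5 ]
R3 <- R3 - (-1)*R2:  [ 0  0  0 ]
Row echelon form:
[ -2    3   3 ]
[  0  -10  -5 ]
[  0    0   0 ]
Nonzero rows / pivot columns: 2

rank(A) = 2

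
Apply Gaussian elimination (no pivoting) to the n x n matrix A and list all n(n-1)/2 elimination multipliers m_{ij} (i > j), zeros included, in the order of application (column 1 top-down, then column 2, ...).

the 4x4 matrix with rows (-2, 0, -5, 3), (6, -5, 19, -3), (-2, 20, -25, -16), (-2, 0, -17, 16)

Forward elimination:
R2 <- R2 - (-3)*R1:  [  0  -5   4   6 ]
R3 <- R3 - (1)*R1:  [   0   20  -20  -19 ]
R4 <- R4 - (1)*R1:  [   0    0  -12   13 ]
R3 <- R3 - (-4)*R2:  [  0   0  -4   5 ]
R4: entry in column 2 is already 0 -> m_{42} = 0 (no row operation needed)
R4 <- R4 - (3)*R3:  [  0   0   0  -2 ]
Multipliers (in order of application): m_{21} = -3, m_{31} = 1, m_{41} = 1, m_{32} = -4, m_{42} = 0, m_{43} = 3

multipliers: -3, 1, 1, -4, 0, 3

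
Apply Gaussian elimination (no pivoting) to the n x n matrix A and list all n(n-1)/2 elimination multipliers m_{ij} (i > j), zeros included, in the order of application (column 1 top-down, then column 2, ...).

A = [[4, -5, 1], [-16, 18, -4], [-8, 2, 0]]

Forward elimination:
R2 <- R2 - (-4)*R1:  [  0  -2   0 ]
R3 <- R3 - (-2)*R1:  [  0  -8   2 ]
R3 <- R3 - (4)*R2:  [ 0  0  2 ]
Multipliers (in order of application): m_{21} = -4, m_{31} = -2, m_{32} = 4

multipliers: -4, -2, 4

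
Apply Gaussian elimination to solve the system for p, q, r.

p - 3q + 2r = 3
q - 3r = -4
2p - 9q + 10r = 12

Forward elimination on [A|b]:
R3 <- R3 - (2)*R1:  [  0  -3   6   6 ]
R3 <- R3 - (-3)*R2:  [  0   0  -3  -6 ]
Row echelon form:
[ 1  -3   2  |   3 ]
[ 0   1  -3  |  -4 ]
[ 0   0  -3  |  -6 ]
Back-substitution:
r = (-6) / -3 = 2
q = (-4 - (-3)*(2)) / 1 = 2
p = (3 - (-3)*(2) - (2)*(2)) / 1 = 5

(5, 2, 2)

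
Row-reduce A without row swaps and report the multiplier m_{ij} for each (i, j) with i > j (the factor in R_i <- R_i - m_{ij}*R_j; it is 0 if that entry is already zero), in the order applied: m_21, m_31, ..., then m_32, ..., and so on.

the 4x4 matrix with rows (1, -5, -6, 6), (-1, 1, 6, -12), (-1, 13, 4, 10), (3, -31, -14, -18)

multipliers: -1, -1, 3, -2, 4, -2

Forward elimination:
R2 <- R2 - (-1)*R1:  [  0  -4   0  -6 ]
R3 <- R3 - (-1)*R1:  [  0   8  -2  16 ]
R4 <- R4 - (3)*R1:  [   0  -16    4  -36 ]
R3 <- R3 - (-2)*R2:  [  0   0  -2   4 ]
R4 <- R4 - (4)*R2:  [   0    0    4  -12 ]
R4 <- R4 - (-2)*R3:  [  0   0   0  -4 ]
Multipliers (in order of application): m_{21} = -1, m_{31} = -1, m_{41} = 3, m_{32} = -2, m_{42} = 4, m_{43} = -2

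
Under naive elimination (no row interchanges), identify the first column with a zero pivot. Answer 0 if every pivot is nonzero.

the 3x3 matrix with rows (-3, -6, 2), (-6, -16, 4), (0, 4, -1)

first zero-pivot column = 0

Naive forward elimination:
R2 <- R2 - (2)*R1:  [  0  -4   0 ]
R3 <- R3 - (-1)*R2:  [  0   0  -1 ]
All pivots nonzero; naive elimination completes without hitting a zero pivot.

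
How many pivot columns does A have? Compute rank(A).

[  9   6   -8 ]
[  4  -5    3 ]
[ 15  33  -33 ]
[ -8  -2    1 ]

rank(A) = 3

Row reduction:
R2 <- R2 - (4/9)*R1:  [     0  -23/3   59/9 ]
R3 <- R3 - (5/3)*R1:  [     0     23  -59/3 ]
R4 <- R4 - (-8/9)*R1:  [     0   10/3  -55/9 ]
R3 <- R3 - (-3)*R2:  [ 0  0  0 ]
R4 <- R4 - (-10/23)*R2:  [      0       0  -75/23 ]
R3 <-> R4   (pivot in column 3 was zero)
[ 9      6      -8 ]
[ 0  -23/3    59/9 ]
[ 0      0  -75/23 ]
[ 0      0       0 ]
Row echelon form:
[ 9      6      -8 ]
[ 0  -23/3    59/9 ]
[ 0      0  -75/23 ]
[ 0      0       0 ]
Nonzero rows / pivot columns: 3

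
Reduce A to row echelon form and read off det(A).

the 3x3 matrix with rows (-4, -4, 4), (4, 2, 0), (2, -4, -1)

Forward elimination:
R2 <- R2 - (-1)*R1:  [  0  -2   4 ]
R3 <- R3 - (-1/2)*R1:  [  0  -6   1 ]
R3 <- R3 - (3)*R2:  [   0    0  -11 ]
Upper-triangular form:
[ -4  -4    4 ]
[  0  -2    4 ]
[  0   0  -11 ]
det(A) = (-1)^0 * (-4) * (-2) * (-11) = -88  (0 row swaps -> sign +1)

det(A) = -88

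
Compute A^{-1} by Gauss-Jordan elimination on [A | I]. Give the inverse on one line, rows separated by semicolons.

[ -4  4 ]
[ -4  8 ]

Gauss-Jordan on [A | I]:
R1 <- (1/-4)*R1:  [    1    -1  |  -1/4     0 ]
R2 <- R2 - (-4)*R1:  [  0   4  |  -1   1 ]
R2 <- (1/4)*R2:  [    0     1  |  -1/4   1/4 ]
R1 <- R1 - (-1)*R2:  [    1     0  |  -1/2   1/4 ]
Right block of [I | A^{-1}] is the inverse:
[ -1/2  1/4 ]
[ -1/4  1/4 ]

inverse = [-1/2 1/4; -1/4 1/4]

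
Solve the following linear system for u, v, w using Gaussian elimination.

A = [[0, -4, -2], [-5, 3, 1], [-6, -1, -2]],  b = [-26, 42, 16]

Forward elimination on [A|b]:
R1 <-> R2   (pivot in column 1 was zero)
[ -5   3   1   42 ]
[  0  -4  -2  -26 ]
[ -6  -1  -2   16 ]
R3 <- R3 - (6/5)*R1:  [      0   -23/5   -16/5  -172/5 ]
R3 <- R3 - (23/20)*R2:  [     0      0  -9/10   -9/2 ]
Row echelon form:
[ -5   3      1  |    42 ]
[  0  -4     -2  |   -26 ]
[  0   0  -9/10  |  -9/2 ]
Back-substitution:
w = (-9/2) / (-9/10) = 5
v = (-26 - (-2)*(5)) / -4 = 4
u = (42 - (3)*(4) - (1)*(5)) / -5 = -5

(-5, 4, 5)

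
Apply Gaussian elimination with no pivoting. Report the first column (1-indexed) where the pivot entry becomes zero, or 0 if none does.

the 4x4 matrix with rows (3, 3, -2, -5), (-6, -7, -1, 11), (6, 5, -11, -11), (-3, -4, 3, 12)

Naive forward elimination:
R2 <- R2 - (-2)*R1:  [  0  -1  -5   1 ]
R3 <- R3 - (2)*R1:  [  0  -1  -7  -1 ]
R4 <- R4 - (-1)*R1:  [  0  -1   1   7 ]
R3 <- R3 - (1)*R2:  [  0   0  -2  -2 ]
R4 <- R4 - (1)*R2:  [ 0  0  6  6 ]
R4 <- R4 - (-3)*R3:  [ 0  0  0  0 ]
Matrix at this point:
[ 3   3  -2  -5 ]
[ 0  -1  -5   1 ]
[ 0   0  -2  -2 ]
[ 0   0   0   0 ]
Pivot entry (4,4) in the last row is zero and there are no rows below to swap with -> zero pivot in column 4 (A is singular).

first zero-pivot column = 4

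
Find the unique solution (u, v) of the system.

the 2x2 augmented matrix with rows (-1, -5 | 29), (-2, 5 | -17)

Forward elimination on [A|b]:
R2 <- R2 - (2)*R1:  [   0   15  -75 ]
Row echelon form:
[ -1  -5  |   29 ]
[  0  15  |  -75 ]
Back-substitution:
v = (-75) / 15 = -5
u = (29 - (-5)*(-5)) / -1 = -4

(-4, -5)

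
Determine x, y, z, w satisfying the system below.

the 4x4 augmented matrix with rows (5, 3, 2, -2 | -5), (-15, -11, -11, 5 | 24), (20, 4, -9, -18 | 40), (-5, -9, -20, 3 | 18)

Forward elimination on [A|b]:
R2 <- R2 - (-3)*R1:  [  0  -2  -5  -1   9 ]
R3 <- R3 - (4)*R1:  [   0   -8  -17  -10   60 ]
R4 <- R4 - (-1)*R1:  [   0   -6  -18    1   13 ]
R3 <- R3 - (4)*R2:  [  0   0   3  -6  24 ]
R4 <- R4 - (3)*R2:  [   0    0   -3    4  -14 ]
R4 <- R4 - (-1)*R3:  [  0   0   0  -2  10 ]
Row echelon form:
[ 5   3   2  -2  |  -5 ]
[ 0  -2  -5  -1  |   9 ]
[ 0   0   3  -6  |  24 ]
[ 0   0   0  -2  |  10 ]
Back-substitution:
w = (10) / -2 = -5
z = (24 - (-6)*(-5)) / 3 = -2
y = (9 - (-5)*(-2) - (-1)*(-5)) / -2 = 3
x = (-5 - (3)*(3) - (2)*(-2) - (-2)*(-5)) / 5 = -4

(-4, 3, -2, -5)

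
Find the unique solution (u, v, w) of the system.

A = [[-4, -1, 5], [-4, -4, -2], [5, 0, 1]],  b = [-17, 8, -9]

Forward elimination on [A|b]:
R2 <- R2 - (1)*R1:  [  0  -3  -7  25 ]
R3 <- R3 - (-5/4)*R1:  [      0    -5/4    29/4  -121/4 ]
R3 <- R3 - (5/12)*R2:  [      0       0    61/6  -122/3 ]
Row echelon form:
[ -4  -1     5  |     -17 ]
[  0  -3    -7  |      25 ]
[  0   0  61/6  |  -122/3 ]
Back-substitution:
w = (-122/3) / (61/6) = -4
v = (25 - (-7)*(-4)) / -3 = 1
u = (-17 - (-1)*(1) - (5)*(-4)) / -4 = -1

(-1, 1, -4)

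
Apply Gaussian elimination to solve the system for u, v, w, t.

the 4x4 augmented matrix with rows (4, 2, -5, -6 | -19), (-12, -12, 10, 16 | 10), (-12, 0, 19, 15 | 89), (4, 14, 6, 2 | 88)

Forward elimination on [A|b]:
R2 <- R2 - (-3)*R1:  [   0   -6   -5   -2  -47 ]
R3 <- R3 - (-3)*R1:  [  0   6   4  -3  32 ]
R4 <- R4 - (1)*R1:  [   0   12   11    8  107 ]
R3 <- R3 - (-1)*R2:  [   0    0   -1   -5  -15 ]
R4 <- R4 - (-2)*R2:  [  0   0   1   4  13 ]
R4 <- R4 - (-1)*R3:  [  0   0   0  -1  -2 ]
Row echelon form:
[ 4   2  -5  -6  |  -19 ]
[ 0  -6  -5  -2  |  -47 ]
[ 0   0  -1  -5  |  -15 ]
[ 0   0   0  -1  |   -2 ]
Back-substitution:
t = (-2) / -1 = 2
w = (-15 - (-5)*(2)) / -1 = 5
v = (-47 - (-5)*(5) - (-2)*(2)) / -6 = 3
u = (-19 - (2)*(3) - (-5)*(5) - (-6)*(2)) / 4 = 3

(3, 3, 5, 2)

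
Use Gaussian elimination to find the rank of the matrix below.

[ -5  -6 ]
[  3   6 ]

rank(A) = 2

Row reduction:
R2 <- R2 - (-3/5)*R1:  [    0  12/5 ]
Row echelon form:
[ -5    -6 ]
[  0  12/5 ]
Nonzero rows / pivot columns: 2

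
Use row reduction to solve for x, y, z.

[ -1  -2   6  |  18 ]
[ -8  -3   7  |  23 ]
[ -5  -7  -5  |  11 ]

Forward elimination on [A|b]:
R2 <- R2 - (8)*R1:  [    0    13   -41  -121 ]
R3 <- R3 - (5)*R1:  [   0    3  -35  -79 ]
R3 <- R3 - (3/13)*R2:  [       0        0  -332/13  -664/13 ]
Row echelon form:
[ -1  -2        6  |       18 ]
[  0  13      -41  |     -121 ]
[  0   0  -332/13  |  -664/13 ]
Back-substitution:
z = (-664/13) / (-332/13) = 2
y = (-121 - (-41)*(2)) / 13 = -3
x = (18 - (-2)*(-3) - (6)*(2)) / -1 = 0

(0, -3, 2)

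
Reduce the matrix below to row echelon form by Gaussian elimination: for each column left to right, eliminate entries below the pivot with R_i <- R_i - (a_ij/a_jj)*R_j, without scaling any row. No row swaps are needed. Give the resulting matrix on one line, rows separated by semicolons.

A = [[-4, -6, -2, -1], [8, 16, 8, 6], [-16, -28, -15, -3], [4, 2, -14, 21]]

REF = [-4 -6 -2 -1; 0 4 4 4; 0 0 -3 5; 0 0 0 4]

Forward elimination:
R2 <- R2 - (-2)*R1:  [ 0  4  4  4 ]
R3 <- R3 - (4)*R1:  [  0  -4  -7   1 ]
R4 <- R4 - (-1)*R1:  [   0   -4  -16   20 ]
R3 <- R3 - (-1)*R2:  [  0   0  -3   5 ]
R4 <- R4 - (-1)*R2:  [   0    0  -12   24 ]
R4 <- R4 - (4)*R3:  [ 0  0  0  4 ]
Row echelon form:
[ -4  -6  -2  -1 ]
[  0   4   4   4 ]
[  0   0  -3   5 ]
[  0   0   0   4 ]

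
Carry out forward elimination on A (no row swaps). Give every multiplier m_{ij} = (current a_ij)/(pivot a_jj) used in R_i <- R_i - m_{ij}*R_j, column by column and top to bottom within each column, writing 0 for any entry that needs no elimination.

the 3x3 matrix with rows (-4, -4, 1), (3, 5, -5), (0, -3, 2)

Forward elimination:
R2 <- R2 - (-3/4)*R1:  [     0      2  -17/4 ]
R3: entry in column 1 is already 0 -> m_{31} = 0 (no row operation needed)
R3 <- R3 - (-3/2)*R2:  [     0      0  -35/8 ]
Multipliers (in order of application): m_{21} = -3/4, m_{31} = 0, m_{32} = -3/2

multipliers: -3/4, 0, -3/2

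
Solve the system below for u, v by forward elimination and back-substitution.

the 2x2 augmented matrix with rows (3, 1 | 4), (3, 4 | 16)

Forward elimination on [A|b]:
R2 <- R2 - (1)*R1:  [  0   3  12 ]
Row echelon form:
[ 3  1  |   4 ]
[ 0  3  |  12 ]
Back-substitution:
v = (12) / 3 = 4
u = (4 - (1)*(4)) / 3 = 0

(0, 4)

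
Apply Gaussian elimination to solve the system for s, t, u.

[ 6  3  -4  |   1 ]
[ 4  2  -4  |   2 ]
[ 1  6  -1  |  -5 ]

(0, -1, -1)

Forward elimination on [A|b]:
R2 <- R2 - (2/3)*R1:  [    0     0  -4/3   4/3 ]
R3 <- R3 - (1/6)*R1:  [     0   11/2   -1/3  -31/6 ]
R2 <-> R3   (pivot in column 2 was zero)
[ 6     3    -4      1 ]
[ 0  11/2  -1/3  -31/6 ]
[ 0     0  -4/3    4/3 ]
Row echelon form:
[ 6     3    -4  |      1 ]
[ 0  11/2  -1/3  |  -31/6 ]
[ 0     0  -4/3  |    4/3 ]
Back-substitution:
u = (4/3) / (-4/3) = -1
t = (-31/6 - (-1/3)*(-1)) / (11/2) = -1
s = (1 - (3)*(-1) - (-4)*(-1)) / 6 = 0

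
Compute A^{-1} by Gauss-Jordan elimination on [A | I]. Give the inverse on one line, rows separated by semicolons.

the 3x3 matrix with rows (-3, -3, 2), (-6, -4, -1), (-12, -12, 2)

Gauss-Jordan on [A | I]:
R1 <- (1/-3)*R1:  [    1     1  -2/3  |  -1/3     0     0 ]
R2 <- R2 - (-6)*R1:  [  0   2  -5  |  -2   1   0 ]
R3 <- R3 - (-12)*R1:  [  0   0  -6  |  -4   0   1 ]
R2 <- (1/2)*R2:  [    0     1  -5/2  |    -1   1/2     0 ]
R1 <- R1 - (1)*R2:  [    1     0  11/6  |   2/3  -1/2     0 ]
R3 <- (1/-6)*R3:  [    0     0     1  |   2/3     0  -1/6 ]
R1 <- R1 - (11/6)*R3:  [     1      0      0  |   -5/9   -1/2  11/36 ]
R2 <- R2 - (-5/2)*R3:  [     0      1      0  |    2/3    1/2  -5/12 ]
Right block of [I | A^{-1}] is the inverse:
[ -5/9  -1/2  11/36 ]
[  2/3   1/2  -5/12 ]
[  2/3     0   -1/6 ]

inverse = [-5/9 -1/2 11/36; 2/3 1/2 -5/12; 2/3 0 -1/6]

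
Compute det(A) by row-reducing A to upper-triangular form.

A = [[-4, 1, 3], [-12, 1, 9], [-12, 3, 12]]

det(A) = 24

Forward elimination:
R2 <- R2 - (3)*R1:  [  0  -2   0 ]
R3 <- R3 - (3)*R1:  [ 0  0  3 ]
Upper-triangular form:
[ -4   1  3 ]
[  0  -2  0 ]
[  0   0  3 ]
det(A) = (-1)^0 * (-4) * (-2) * (3) = 24  (0 row swaps -> sign +1)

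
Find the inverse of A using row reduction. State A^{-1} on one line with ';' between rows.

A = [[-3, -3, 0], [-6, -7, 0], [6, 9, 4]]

inverse = [-7/3 1 0; 2 -1 0; -1 3/4 1/4]

Gauss-Jordan on [A | I]:
R1 <- (1/-3)*R1:  [    1     1     0  |  -1/3     0     0 ]
R2 <- R2 - (-6)*R1:  [  0  -1   0  |  -2   1   0 ]
R3 <- R3 - (6)*R1:  [ 0  3  4  |  2  0  1 ]
R2 <- (1/-1)*R2:  [  0   1   0  |   2  -1   0 ]
R1 <- R1 - (1)*R2:  [    1     0     0  |  -7/3     1     0 ]
R3 <- R3 - (3)*R2:  [  0   0   4  |  -4   3   1 ]
R3 <- (1/4)*R3:  [   0    0    1  |   -1  3/4  1/4 ]
Right block of [I | A^{-1}] is the inverse:
[ -7/3    1    0 ]
[    2   -1    0 ]
[   -1  3/4  1/4 ]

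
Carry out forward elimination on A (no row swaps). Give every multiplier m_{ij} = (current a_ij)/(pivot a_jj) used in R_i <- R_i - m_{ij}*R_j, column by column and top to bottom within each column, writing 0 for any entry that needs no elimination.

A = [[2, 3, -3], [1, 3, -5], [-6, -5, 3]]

Forward elimination:
R2 <- R2 - (1/2)*R1:  [    0   3/2  -7/2 ]
R3 <- R3 - (-3)*R1:  [  0   4  -6 ]
R3 <- R3 - (8/3)*R2:  [    0     0  10/3 ]
Multipliers (in order of application): m_{21} = 1/2, m_{31} = -3, m_{32} = 8/3

multipliers: 1/2, -3, 8/3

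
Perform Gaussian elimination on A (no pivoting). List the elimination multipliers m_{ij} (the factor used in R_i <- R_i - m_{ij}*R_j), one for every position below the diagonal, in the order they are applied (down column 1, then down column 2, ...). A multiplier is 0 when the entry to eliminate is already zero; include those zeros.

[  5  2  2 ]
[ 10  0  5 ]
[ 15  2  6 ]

multipliers: 2, 3, 1

Forward elimination:
R2 <- R2 - (2)*R1:  [  0  -4   1 ]
R3 <- R3 - (3)*R1:  [  0  -4   0 ]
R3 <- R3 - (1)*R2:  [  0   0  -1 ]
Multipliers (in order of application): m_{21} = 2, m_{31} = 3, m_{32} = 1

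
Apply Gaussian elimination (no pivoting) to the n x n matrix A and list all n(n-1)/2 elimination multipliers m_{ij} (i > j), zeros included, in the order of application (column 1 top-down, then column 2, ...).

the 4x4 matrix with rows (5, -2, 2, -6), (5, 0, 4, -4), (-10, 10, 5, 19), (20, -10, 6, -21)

multipliers: 1, -2, 4, 3, -1, 0

Forward elimination:
R2 <- R2 - (1)*R1:  [ 0  2  2  2 ]
R3 <- R3 - (-2)*R1:  [ 0  6  9  7 ]
R4 <- R4 - (4)*R1:  [  0  -2  -2   3 ]
R3 <- R3 - (3)*R2:  [ 0  0  3  1 ]
R4 <- R4 - (-1)*R2:  [ 0  0  0  5 ]
R4: entry in column 3 is already 0 -> m_{43} = 0 (no row operation needed)
Multipliers (in order of application): m_{21} = 1, m_{31} = -2, m_{41} = 4, m_{32} = 3, m_{42} = -1, m_{43} = 0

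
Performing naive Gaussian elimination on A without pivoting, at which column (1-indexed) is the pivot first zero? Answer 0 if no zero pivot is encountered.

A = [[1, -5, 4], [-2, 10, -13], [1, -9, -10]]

first zero-pivot column = 2

Naive forward elimination:
R2 <- R2 - (-2)*R1:  [  0   0  -5 ]
R3 <- R3 - (1)*R1:  [   0   -4  -14 ]
Matrix at this point:
[ 1  -5    4 ]
[ 0   0   -5 ]
[ 0  -4  -14 ]
Pivot entry (2,2) is zero but row 3 has -4 in column 2 -> naive elimination stops; a row interchange (e.g. R2 <-> R3) would be required here.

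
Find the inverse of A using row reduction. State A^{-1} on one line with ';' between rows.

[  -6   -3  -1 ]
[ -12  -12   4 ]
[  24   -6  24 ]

inverse = [-11/3 13/12 -1/3; 16/3 -5/3 1/2; 5 -3/2 1/2]

Gauss-Jordan on [A | I]:
R1 <- (1/-6)*R1:  [    1   1/2   1/6  |  -1/6     0     0 ]
R2 <- R2 - (-12)*R1:  [  0  -6   6  |  -2   1   0 ]
R3 <- R3 - (24)*R1:  [   0  -18   20  |    4    0    1 ]
R2 <- (1/-6)*R2:  [    0     1    -1  |   1/3  -1/6     0 ]
R1 <- R1 - (1/2)*R2:  [    1     0   2/3  |  -1/3  1/12     0 ]
R3 <- R3 - (-18)*R2:  [  0   0   2  |  10  -3   1 ]
R3 <- (1/2)*R3:  [    0     0     1  |     5  -3/2   1/2 ]
R1 <- R1 - (2/3)*R3:  [     1      0      0  |  -11/3  13/12   -1/3 ]
R2 <- R2 - (-1)*R3:  [    0     1     0  |  16/3  -5/3   1/2 ]
Right block of [I | A^{-1}] is the inverse:
[ -11/3  13/12  -1/3 ]
[  16/3   -5/3   1/2 ]
[     5   -3/2   1/2 ]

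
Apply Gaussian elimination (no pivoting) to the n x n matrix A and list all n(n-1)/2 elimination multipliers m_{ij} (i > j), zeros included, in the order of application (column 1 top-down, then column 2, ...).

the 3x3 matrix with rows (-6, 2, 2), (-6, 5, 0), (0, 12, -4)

Forward elimination:
R2 <- R2 - (1)*R1:  [  0   3  -2 ]
R3: entry in column 1 is already 0 -> m_{31} = 0 (no row operation needed)
R3 <- R3 - (4)*R2:  [ 0  0  4 ]
Multipliers (in order of application): m_{21} = 1, m_{31} = 0, m_{32} = 4

multipliers: 1, 0, 4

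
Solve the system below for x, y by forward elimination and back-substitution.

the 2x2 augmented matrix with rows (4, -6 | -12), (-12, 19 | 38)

Forward elimination on [A|b]:
R2 <- R2 - (-3)*R1:  [ 0  1  2 ]
Row echelon form:
[ 4  -6  |  -12 ]
[ 0   1  |    2 ]
Back-substitution:
y = (2) / 1 = 2
x = (-12 - (-6)*(2)) / 4 = 0

(0, 2)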